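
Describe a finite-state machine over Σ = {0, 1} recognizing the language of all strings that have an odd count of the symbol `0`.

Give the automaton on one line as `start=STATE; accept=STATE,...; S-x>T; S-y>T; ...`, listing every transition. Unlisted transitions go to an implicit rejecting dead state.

start=s0; accept=s1; s0-0>s1; s0-1>s0; s1-0>s0; s1-1>s1

The only thing that matters is how many `0`s have appeared, reduced mod 2. Use one state per residue: s0 for 0, …, s1 for 1. Reading `0` moves to the next residue; anything else stays put. s1 is accepting.
With 2 states:
        0   1  
>  s0   s1  s0 
 * s1   s0  s1 
(> = start, * = accepting)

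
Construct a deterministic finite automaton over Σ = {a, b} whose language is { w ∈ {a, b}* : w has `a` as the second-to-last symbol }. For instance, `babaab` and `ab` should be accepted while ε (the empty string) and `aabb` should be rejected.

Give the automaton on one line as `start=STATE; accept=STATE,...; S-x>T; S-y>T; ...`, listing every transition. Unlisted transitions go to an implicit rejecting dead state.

A DFA must remember the last 2 symbols (since which symbol is second-to-last isn't known until the input ends). Use one state per possible window of the last ≤2 symbols; accept from those whose window starts with `a`.
A 7-state machine:
        a   b  
>  q0   q1  q2 
   q1   q3  q4 
   q2   q5  q6 
 * q3   q3  q4 
 * q4   q5  q6 
   q5   q3  q4 
   q6   q5  q6 
(> = start, * = accepting)

start=q0; accept=q3,q4; q0-a>q1; q0-b>q2; q1-a>q3; q1-b>q4; q2-a>q5; q2-b>q6; q3-a>q3; q3-b>q4; q4-a>q5; q4-b>q6; q5-a>q3; q5-b>q4; q6-a>q5; q6-b>q6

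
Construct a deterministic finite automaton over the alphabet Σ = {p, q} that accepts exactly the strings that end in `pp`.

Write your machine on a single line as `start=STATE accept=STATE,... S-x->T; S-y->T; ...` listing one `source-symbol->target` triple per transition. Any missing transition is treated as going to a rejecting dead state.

Let each state record the length of the longest suffix of the input read so far that is also a prefix of `pp`. S1 means the last symbol is `p`; S2 means the last 2 symbols are `pp`. Accept only at S2, where the string currently ends in `pp`.
        p   q  
>  S0   S1  S0 
   S1   S2  S0 
 * S2   S2  S0 
(> = start, * = accepting)

start=S0; accept=S2; S0-p->S1; S0-q->S0; S1-p->S2; S1-q->S0; S2-p->S2; S2-q->S0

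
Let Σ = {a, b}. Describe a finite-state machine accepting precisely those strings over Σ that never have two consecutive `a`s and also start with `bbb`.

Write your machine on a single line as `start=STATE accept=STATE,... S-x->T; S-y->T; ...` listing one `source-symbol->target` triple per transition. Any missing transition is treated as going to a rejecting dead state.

start=s0; accept=s4,s5; s0-a->s1; s0-b->s2; s1-a->s1; s1-b->s1; s2-a->s1; s2-b->s3; s3-a->s1; s3-b->s4; s4-a->s5; s4-b->s4; s5-a->s1; s5-b->s4

Run two small machines in parallel and take their product. One (3 states) tracks partial matches of the forbidden pattern `aa`; the other (5 states) tracks whether the input so far still matches the prefix `bbb`. Each combined state is a pair, one component from each; accept when both components accept. Minimizing collapses redundant product states.
6 states suffice.
        a   b  
>  s0   s1  s2 
   s1   s1  s1 
   s2   s1  s3 
   s3   s1  s4 
 * s4   s5  s4 
 * s5   s1  s4 
(> = start, * = accepting)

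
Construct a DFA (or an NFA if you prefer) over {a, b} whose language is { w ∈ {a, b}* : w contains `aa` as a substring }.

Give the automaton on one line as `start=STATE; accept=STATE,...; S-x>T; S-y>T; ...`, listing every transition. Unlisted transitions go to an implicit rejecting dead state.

Track how much of `aa` has been matched so far: state s0 is no progress, s2 is the absorbing accept state reached once `aa` has occurred. Intermediate states record partial matches; on a mismatch, fall back to the longest reusable overlap.
A 3-state machine:
        a   b  
>  s0   s1  s0 
   s1   s2  s0 
 * s2   s2  s2 
(> = start, * = accepting)

start=s0; accept=s2; s0-a>s1; s0-b>s0; s1-a>s2; s1-b>s0; s2-a>s2; s2-b>s2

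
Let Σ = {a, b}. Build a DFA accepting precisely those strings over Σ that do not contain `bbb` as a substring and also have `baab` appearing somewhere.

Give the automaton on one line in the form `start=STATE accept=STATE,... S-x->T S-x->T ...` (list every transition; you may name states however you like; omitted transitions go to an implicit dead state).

start=q0 accept=q6,q7,q8 q0-a->q0 q0-b->q1 q1-a->q2 q1-b->q3 q2-a->q4 q2-b->q1 q3-a->q2 q3-b->q5 q4-a->q0 q4-b->q6 q5-a->q5 q5-b->q5 q6-a->q7 q6-b->q8 q7-a->q7 q7-b->q6 q8-a->q7 q8-b->q5

Handle the two conditions separately and then intersect. The first has 4 states tracking partial matches of the forbidden pattern `bbb`; the second has 5 states tracking whether and how much of `baab` has been seen. A product state is a pair (one from each), accepting exactly when both do. After merging equivalent states the machine shrinks.
9 states suffice.
        a   b  
>  q0   q0  q1 
   q1   q2  q3 
   q2   q4  q1 
   q3   q2  q5 
   q4   q0  q6 
   q5   q5  q5 
 * q6   q7  q8 
 * q7   q7  q6 
 * q8   q7  q5 
(> = start, * = accepting)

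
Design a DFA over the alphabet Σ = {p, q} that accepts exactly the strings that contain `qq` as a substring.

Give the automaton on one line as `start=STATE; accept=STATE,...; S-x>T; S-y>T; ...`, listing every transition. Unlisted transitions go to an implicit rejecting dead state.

States A..B record the length of the longest prefix of `qq` that matches the current input suffix. Reaching C means `qq` has been seen, and we stay there forever. Accept from C.
3 states suffice.
       p  q 
>  A   A  B 
   B   A  C 
 * C   C  C 
(> = start, * = accepting)

start=A; accept=C; A-p>A; A-q>B; B-p>A; B-q>C; C-p>C; C-q>C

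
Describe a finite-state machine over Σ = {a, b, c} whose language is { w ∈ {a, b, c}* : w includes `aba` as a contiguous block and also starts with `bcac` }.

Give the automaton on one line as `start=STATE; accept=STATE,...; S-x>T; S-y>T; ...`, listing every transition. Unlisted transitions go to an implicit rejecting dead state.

Run two small machines in parallel and take their product. The first has 4 states tracking whether and how much of `aba` has been seen; the second has 6 states tracking whether the input so far still matches the prefix `bcac`. A product state is a pair (one from each), accepting exactly when both do.
With 12 states:
          a    b    c  
>  s0     s1   s2   s3 
   s1     s1   s4   s3 
   s2     s1   s3   s5 
   s3     s1   s3   s3 
   s4     s6   s3   s3 
   s5     s7   s3   s3 
   s6     s6   s6   s6 
   s7     s1   s4   s8 
   s8     s9   s8   s8 
   s9     s9  s10   s8 
   s10   s11   s8   s8 
 * s11   s11  s11  s11 
(> = start, * = accepting)

start=s0; accept=s11; s0-a>s1; s0-b>s2; s0-c>s3; s1-a>s1; s1-b>s4; s1-c>s3; s2-a>s1; s2-b>s3; s2-c>s5; s3-a>s1; s3-b>s3; s3-c>s3; s4-a>s6; s4-b>s3; s4-c>s3; s5-a>s7; s5-b>s3; s5-c>s3; s6-a>s6; s6-b>s6; s6-c>s6; s7-a>s1; s7-b>s4; s7-c>s8; s8-a>s9; s8-b>s8; s8-c>s8; s9-a>s9; s9-b>s10; s9-c>s8; s10-a>s11; s10-b>s8; s10-c>s8; s11-a>s11; s11-b>s11; s11-c>s11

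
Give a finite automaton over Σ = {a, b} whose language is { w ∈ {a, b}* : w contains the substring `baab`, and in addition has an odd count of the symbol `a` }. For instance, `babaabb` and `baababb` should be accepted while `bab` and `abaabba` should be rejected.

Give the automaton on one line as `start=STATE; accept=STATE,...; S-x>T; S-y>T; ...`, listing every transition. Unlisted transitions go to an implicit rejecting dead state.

start=s0; accept=s9; s0-a>s1; s0-b>s2; s1-a>s0; s1-b>s3; s2-a>s4; s2-b>s2; s3-a>s5; s3-b>s3; s4-a>s6; s4-b>s3; s5-a>s7; s5-b>s2; s6-a>s1; s6-b>s8; s7-a>s0; s7-b>s9; s8-a>s9; s8-b>s8; s9-a>s8; s9-b>s9

Handle the two conditions separately and then intersect. The first has 5 states tracking whether and how much of `baab` has been seen; the second has 2 states tracking the count of `a`s modulo 2. A product state is a pair (one from each), accepting exactly when both do.
10 states suffice.
        a   b  
>  s0   s1  s2 
   s1   s0  s3 
   s2   s4  s2 
   s3   s5  s3 
   s4   s6  s3 
   s5   s7  s2 
   s6   s1  s8 
   s7   s0  s9 
   s8   s9  s8 
 * s9   s8  s9 
(> = start, * = accepting)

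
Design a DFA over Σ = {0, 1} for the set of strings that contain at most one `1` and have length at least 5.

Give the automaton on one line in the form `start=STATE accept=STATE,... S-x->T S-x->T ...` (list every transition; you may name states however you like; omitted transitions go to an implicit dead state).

Run two small machines in parallel and take their product. One (3 states) tracks the count of `1`s, saturating at 2; the other (7 states) tracks the input length, saturating at 6. Each combined state is a pair, one component from each; accept when both components accept.
An 18-state machine:
          0    1  
>  S0     S1   S2 
   S1     S3   S4 
   S2     S4   S5 
   S3     S6   S7 
   S4     S7   S8 
   S5     S8   S8 
   S6     S9  S10 
   S7    S10  S11 
   S8    S11  S11 
   S9    S12  S13 
   S10   S13  S14 
   S11   S14  S14 
 * S12   S15  S16 
 * S13   S16  S17 
   S14   S17  S17 
 * S15   S15  S16 
 * S16   S16  S17 
   S17   S17  S17 
(> = start, * = accepting)

start=S0 accept=S12,S13,S15,S16 S0-0->S1 S0-1->S2 S1-0->S3 S1-1->S4 S2-0->S4 S2-1->S5 S3-0->S6 S3-1->S7 S4-0->S7 S4-1->S8 S5-0->S8 S5-1->S8 S6-0->S9 S6-1->S10 S7-0->S10 S7-1->S11 S8-0->S11 S8-1->S11 S9-0->S12 S9-1->S13 S10-0->S13 S10-1->S14 S11-0->S14 S11-1->S14 S12-0->S15 S12-1->S16 S13-0->S16 S13-1->S17 S14-0->S17 S14-1->S17 S15-0->S15 S15-1->S16 S16-0->S16 S16-1->S17 S17-0->S17 S17-1->S17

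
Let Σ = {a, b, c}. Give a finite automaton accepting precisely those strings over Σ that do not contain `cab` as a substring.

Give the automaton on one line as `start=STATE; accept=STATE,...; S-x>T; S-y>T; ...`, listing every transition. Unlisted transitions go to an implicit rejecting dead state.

start=q0; accept=q0,q1,q2; q0-a>q0; q0-b>q0; q0-c>q1; q1-a>q2; q1-b>q0; q1-c>q1; q2-a>q0; q2-b>q3; q2-c>q1; q3-a>q3; q3-b>q3; q3-c>q3

Track partial matches of the forbidden pattern `cab`. State q3 is a dead state reached once `cab` has occurred; every other state accepts. q0 means no part of `cab` is currently matched.
4 states suffice.
        a   b   c  
>* q0   q0  q0  q1 
 * q1   q2  q0  q1 
 * q2   q0  q3  q1 
   q3   q3  q3  q3 
(> = start, * = accepting)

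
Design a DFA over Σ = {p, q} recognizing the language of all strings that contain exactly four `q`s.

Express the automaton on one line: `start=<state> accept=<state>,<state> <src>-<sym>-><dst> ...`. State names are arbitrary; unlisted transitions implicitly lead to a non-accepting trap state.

Only the number of `q`s matters, and only up to 5. Make a chain S0 → S1 → S2 → S3 → S4 → S5 advanced by each `q` (with S5 absorbing); every other symbol self-loops. The accepting set is {S4}.
6 states suffice.
        p   q  
>  S0   S0  S1 
   S1   S1  S2 
   S2   S2  S3 
   S3   S3  S4 
 * S4   S4  S5 
   S5   S5  S5 
(> = start, * = accepting)

start=S0 accept=S4 S0-p->S0 S0-q->S1 S1-p->S1 S1-q->S2 S2-p->S2 S2-q->S3 S3-p->S3 S3-q->S4 S4-p->S4 S4-q->S5 S5-p->S5 S5-q->S5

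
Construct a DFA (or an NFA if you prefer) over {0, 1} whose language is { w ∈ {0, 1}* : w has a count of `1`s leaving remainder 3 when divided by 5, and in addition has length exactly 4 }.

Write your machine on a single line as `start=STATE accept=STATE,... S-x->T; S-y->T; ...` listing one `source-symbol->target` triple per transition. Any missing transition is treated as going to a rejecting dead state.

start=S0; accept=S8; S0-0->S1; S0-1->S2; S1-0->S3; S1-1->S4; S2-0->S4; S2-1->S5; S3-0->S3; S3-1->S3; S4-0->S3; S4-1->S6; S5-0->S6; S5-1->S7; S6-0->S3; S6-1->S8; S7-0->S8; S7-1->S3; S8-0->S3; S8-1->S3

Build one automaton per condition and run them in lockstep. The first has 5 states tracking the count of `1`s modulo 5; the second has 6 states tracking the input length, saturating at 5. A product state is a pair (one from each), accepting exactly when both do. Minimizing collapses redundant product states.
        0   1  
>  S0   S1  S2 
   S1   S3  S4 
   S2   S4  S5 
   S3   S3  S3 
   S4   S3  S6 
   S5   S6  S7 
   S6   S3  S8 
   S7   S8  S3 
 * S8   S3  S3 
(> = start, * = accepting)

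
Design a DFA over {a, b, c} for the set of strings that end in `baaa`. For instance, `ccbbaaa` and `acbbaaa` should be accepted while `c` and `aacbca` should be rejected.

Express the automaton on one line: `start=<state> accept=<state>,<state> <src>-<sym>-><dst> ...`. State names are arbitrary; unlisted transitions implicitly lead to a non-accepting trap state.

start=q0 accept=q4 q0-a->q0 q0-b->q1 q0-c->q0 q1-a->q2 q1-b->q1 q1-c->q0 q2-a->q3 q2-b->q1 q2-c->q0 q3-a->q4 q3-b->q1 q3-c->q0 q4-a->q0 q4-b->q1 q4-c->q0

Remember how much of `baaa` the current input suffix matches. State q0 means no match yet; q1 means the last symbol is `b`; q2 means the last 2 symbols are `ba`; q3 means the last 3 symbols are `baa`; q4 means the last 4 symbols are `baaa`. Only q4 accepts. On a mismatch, fall back to the longest proper suffix that is still a prefix of `baaa`.
        a   b   c  
>  q0   q0  q1  q0 
   q1   q2  q1  q0 
   q2   q3  q1  q0 
   q3   q4  q1  q0 
 * q4   q0  q1  q0 
(> = start, * = accepting)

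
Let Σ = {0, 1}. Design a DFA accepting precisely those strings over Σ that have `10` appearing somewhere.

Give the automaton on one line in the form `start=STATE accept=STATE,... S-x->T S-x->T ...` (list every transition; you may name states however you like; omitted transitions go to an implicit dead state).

Track how much of `10` has been matched so far: state s0 is no progress, s2 is the absorbing accept state reached once `10` has occurred. Intermediate states record partial matches; on a mismatch, fall back to the longest reusable overlap.
With 3 states:
        0   1  
>  s0   s0  s1 
   s1   s2  s1 
 * s2   s2  s2 
(> = start, * = accepting)

start=s0 accept=s2 s0-0->s0 s0-1->s1 s1-0->s2 s1-1->s1 s2-0->s2 s2-1->s2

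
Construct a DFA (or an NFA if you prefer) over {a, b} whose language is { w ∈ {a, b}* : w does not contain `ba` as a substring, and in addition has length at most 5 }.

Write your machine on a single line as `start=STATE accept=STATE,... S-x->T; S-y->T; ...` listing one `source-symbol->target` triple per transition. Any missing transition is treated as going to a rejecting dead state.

start=q0; accept=q0,q1,q2,q3,q4,q6,q7,q9,q10,q12,q13; q0-a->q1; q0-b->q2; q1-a->q3; q1-b->q4; q2-a->q5; q2-b->q4; q3-a->q6; q3-b->q7; q4-a->q8; q4-b->q7; q5-a->q8; q5-b->q8; q6-a->q9; q6-b->q10; q7-a->q11; q7-b->q10; q8-a->q11; q8-b->q11; q9-a->q12; q9-b->q13; q10-a->q14; q10-b->q13; q11-a->q14; q11-b->q14; q12-a->q15; q12-b->q16; q13-a->q17; q13-b->q16; q14-a->q17; q14-b->q17; q15-a->q15; q15-b->q16; q16-a->q17; q16-b->q16; q17-a->q17; q17-b->q17

Run two small machines in parallel and take their product. The first has 3 states tracking partial matches of the forbidden pattern `ba`; the second has 7 states tracking the input length, saturating at 6. A product state is a pair (one from each), accepting exactly when both do.
With 18 states:
          a    b  
>* q0     q1   q2 
 * q1     q3   q4 
 * q2     q5   q4 
 * q3     q6   q7 
 * q4     q8   q7 
   q5     q8   q8 
 * q6     q9  q10 
 * q7    q11  q10 
   q8    q11  q11 
 * q9    q12  q13 
 * q10   q14  q13 
   q11   q14  q14 
 * q12   q15  q16 
 * q13   q17  q16 
   q14   q17  q17 
   q15   q15  q16 
   q16   q17  q16 
   q17   q17  q17 
(> = start, * = accepting)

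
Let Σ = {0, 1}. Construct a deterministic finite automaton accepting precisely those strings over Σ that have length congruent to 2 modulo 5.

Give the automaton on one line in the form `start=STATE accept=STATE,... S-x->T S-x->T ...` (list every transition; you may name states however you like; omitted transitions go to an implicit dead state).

start=s0 accept=s2 s0-0->s1 s0-1->s1 s1-0->s2 s1-1->s2 s2-0->s3 s2-1->s3 s3-0->s4 s3-1->s4 s4-0->s0 s4-1->s0

Only the length mod 5 matters, so use a 5-cycle: from any state, every input symbol moves to the next state, wrapping s4 back to s0. Mark s2 accepting.
        0   1  
>  s0   s1  s1 
   s1   s2  s2 
 * s2   s3  s3 
   s3   s4  s4 
   s4   s0  s0 
(> = start, * = accepting)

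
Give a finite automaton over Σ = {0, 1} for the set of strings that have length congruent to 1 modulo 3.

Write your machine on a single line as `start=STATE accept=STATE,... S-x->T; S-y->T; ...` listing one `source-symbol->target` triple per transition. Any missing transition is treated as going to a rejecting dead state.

start=q0; accept=q1; q0-0->q1; q0-1->q1; q1-0->q2; q1-1->q2; q2-0->q0; q2-1->q0

Only the length mod 3 matters, so use a 3-cycle: from any state, every input symbol moves to the next state, wrapping q2 back to q0. Mark q1 accepting.
A 3-state machine:
        0   1  
>  q0   q1  q1 
 * q1   q2  q2 
   q2   q0  q0 
(> = start, * = accepting)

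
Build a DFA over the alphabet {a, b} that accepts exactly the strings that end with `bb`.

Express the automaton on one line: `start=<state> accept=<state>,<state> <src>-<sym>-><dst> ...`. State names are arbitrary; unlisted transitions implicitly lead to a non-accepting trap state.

start=s0 accept=s2 s0-a->s0 s0-b->s1 s1-a->s0 s1-b->s2 s2-a->s0 s2-b->s2

Remember how much of `bb` the current input suffix matches. State s0 means no match yet; s1 means the last symbol is `b`; s2 means the last 2 symbols are `bb`. Only s2 accepts. On a mismatch, fall back to the longest proper suffix that is still a prefix of `bb`.
A 3-state machine:
        a   b  
>  s0   s0  s1 
   s1   s0  s2 
 * s2   s0  s2 
(> = start, * = accepting)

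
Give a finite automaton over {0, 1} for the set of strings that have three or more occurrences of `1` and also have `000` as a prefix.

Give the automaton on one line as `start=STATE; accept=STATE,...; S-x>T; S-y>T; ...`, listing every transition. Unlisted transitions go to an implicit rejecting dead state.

Handle the two conditions separately and then intersect. The first has 5 states tracking the count of `1`s, saturating at 4; the second has 5 states tracking whether the input so far still matches the prefix `000`. A product state is a pair (one from each), accepting exactly when both do.
12 states suffice.
          0    1  
>  q0     q1   q2 
   q1     q3   q2 
   q2     q2   q4 
   q3     q5   q2 
   q4     q4   q6 
   q5     q5   q7 
   q6     q6   q8 
   q7     q7   q9 
   q8     q8   q8 
   q9     q9  q10 
 * q10   q10  q11 
 * q11   q11  q11 
(> = start, * = accepting)

start=q0; accept=q10,q11; q0-0>q1; q0-1>q2; q1-0>q3; q1-1>q2; q2-0>q2; q2-1>q4; q3-0>q5; q3-1>q2; q4-0>q4; q4-1>q6; q5-0>q5; q5-1>q7; q6-0>q6; q6-1>q8; q7-0>q7; q7-1>q9; q8-0>q8; q8-1>q8; q9-0>q9; q9-1>q10; q10-0>q10; q10-1>q11; q11-0>q11; q11-1>q11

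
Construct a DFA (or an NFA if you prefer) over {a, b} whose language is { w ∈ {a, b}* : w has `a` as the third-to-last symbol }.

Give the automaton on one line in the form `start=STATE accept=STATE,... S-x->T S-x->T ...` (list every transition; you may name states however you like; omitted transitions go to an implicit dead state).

A DFA must remember the last 3 symbols (since which symbol is third-to-last isn't known until the input ends). Use one state per possible window of the last ≤3 symbols; accept from those whose window starts with `a`.
With 15 states:
          a    b  
>  q0     q1   q2 
   q1     q3   q4 
   q2     q5   q6 
   q3     q7   q8 
   q4     q9  q10 
   q5    q11  q12 
   q6    q13  q14 
 * q7     q7   q8 
 * q8     q9  q10 
 * q9    q11  q12 
 * q10   q13  q14 
   q11    q7   q8 
   q12    q9  q10 
   q13   q11  q12 
   q14   q13  q14 
(> = start, * = accepting)

start=q0 accept=q7,q8,q9,q10 q0-a->q1 q0-b->q2 q1-a->q3 q1-b->q4 q2-a->q5 q2-b->q6 q3-a->q7 q3-b->q8 q4-a->q9 q4-b->q10 q5-a->q11 q5-b->q12 q6-a->q13 q6-b->q14 q7-a->q7 q7-b->q8 q8-a->q9 q8-b->q10 q9-a->q11 q9-b->q12 q10-a->q13 q10-b->q14 q11-a->q7 q11-b->q8 q12-a->q9 q12-b->q10 q13-a->q11 q13-b->q12 q14-a->q13 q14-b->q14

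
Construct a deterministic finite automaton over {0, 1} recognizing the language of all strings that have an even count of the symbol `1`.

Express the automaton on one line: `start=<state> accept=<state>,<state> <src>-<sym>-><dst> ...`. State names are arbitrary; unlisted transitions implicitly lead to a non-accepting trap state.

start=A accept=A A-0->A A-1->B B-0->B B-1->A

The only thing that matters is how many `1`s have appeared, reduced mod 2. Use one state per residue: A for 0, …, B for 1. Reading `1` moves to the next residue; anything else stays put. A is accepting.
A 2-state machine:
       0  1 
>* A   A  B 
   B   B  A 
(> = start, * = accepting)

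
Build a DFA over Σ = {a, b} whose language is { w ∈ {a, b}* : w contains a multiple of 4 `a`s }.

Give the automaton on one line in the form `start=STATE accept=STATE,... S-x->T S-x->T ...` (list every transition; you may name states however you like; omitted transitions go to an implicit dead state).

start=q0 accept=q0 q0-a->q1 q0-b->q0 q1-a->q2 q1-b->q1 q2-a->q3 q2-b->q2 q3-a->q0 q3-b->q3

Keep the running count of `a`s modulo 4: each `a` advances along the cycle q0 → q1 → q2 → q3 → q0 while other symbols loop. Accept at q0.
4 states suffice.
        a   b  
>* q0   q1  q0 
   q1   q2  q1 
   q2   q3  q2 
   q3   q0  q3 
(> = start, * = accepting)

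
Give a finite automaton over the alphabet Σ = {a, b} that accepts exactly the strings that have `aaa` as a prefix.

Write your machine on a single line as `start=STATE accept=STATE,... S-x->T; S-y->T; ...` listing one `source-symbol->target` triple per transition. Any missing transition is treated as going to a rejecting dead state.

start=q0; accept=q3; q0-a->q1; q0-b->q4; q1-a->q2; q1-b->q4; q2-a->q3; q2-b->q4; q3-a->q3; q3-b->q3; q4-a->q4; q4-b->q4

Check the first 3 symbols one by one: q0 through q2 record how many have matched `aaa` so far; any wrong symbol goes to the dead state q4. After all 3 match we enter the accepting sink q3.
With 5 states:
        a   b  
>  q0   q1  q4 
   q1   q2  q4 
   q2   q3  q4 
 * q3   q3  q3 
   q4   q4  q4 
(> = start, * = accepting)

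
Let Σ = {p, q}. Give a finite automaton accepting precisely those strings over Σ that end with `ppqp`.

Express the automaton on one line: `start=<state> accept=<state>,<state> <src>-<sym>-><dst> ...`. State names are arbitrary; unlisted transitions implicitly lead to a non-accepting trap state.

start=S0 accept=S4 S0-p->S1 S0-q->S0 S1-p->S2 S1-q->S0 S2-p->S2 S2-q->S3 S3-p->S4 S3-q->S0 S4-p->S2 S4-q->S0

Let each state record the length of the longest suffix of the input read so far that is also a prefix of `ppqp`. S1 means the last symbol is `p`; S2 means the last 2 symbols are `pp`; S3 means the last 3 symbols are `ppq`; S4 means the last 4 symbols are `ppqp`. Accept only at S4, where the string currently ends in `ppqp`.
With 5 states:
        p   q  
>  S0   S1  S0 
   S1   S2  S0 
   S2   S2  S3 
   S3   S4  S0 
 * S4   S2  S0 
(> = start, * = accepting)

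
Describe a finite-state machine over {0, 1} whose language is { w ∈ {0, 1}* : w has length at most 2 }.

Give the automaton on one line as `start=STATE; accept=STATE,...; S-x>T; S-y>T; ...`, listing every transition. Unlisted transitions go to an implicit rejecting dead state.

start=q0; accept=q0,q1,q2; q0-0>q1; q0-1>q1; q1-0>q2; q1-1>q2; q2-0>q3; q2-1>q3; q3-0>q3; q3-1>q3

We only need to distinguish lengths 0, 1, …, 2, and '>2'. Chain q0 → q1 → q2 → q3 on every symbol, with q3 looping. Accepting states: {q0, q1, q2}.
4 states suffice.
        0   1  
>* q0   q1  q1 
 * q1   q2  q2 
 * q2   q3  q3 
   q3   q3  q3 
(> = start, * = accepting)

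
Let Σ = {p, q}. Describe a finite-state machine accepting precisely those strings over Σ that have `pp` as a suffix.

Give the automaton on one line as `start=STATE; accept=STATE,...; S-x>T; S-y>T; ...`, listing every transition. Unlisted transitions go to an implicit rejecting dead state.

start=s0; accept=s2; s0-p>s1; s0-q>s0; s1-p>s2; s1-q>s0; s2-p>s2; s2-q>s0

Let each state record the length of the longest suffix of the input read so far that is also a prefix of `pp`. s1 means the last symbol is `p`; s2 means the last 2 symbols are `pp`. Accept only at s2, where the string currently ends in `pp`.
With 3 states:
        p   q  
>  s0   s1  s0 
   s1   s2  s0 
 * s2   s2  s0 
(> = start, * = accepting)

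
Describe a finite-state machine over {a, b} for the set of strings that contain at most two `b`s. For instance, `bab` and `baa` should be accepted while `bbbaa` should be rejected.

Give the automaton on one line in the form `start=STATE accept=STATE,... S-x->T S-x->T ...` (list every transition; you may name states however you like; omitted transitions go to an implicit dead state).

start=q0 accept=q0,q1,q2 q0-a->q0 q0-b->q1 q1-a->q1 q1-b->q2 q2-a->q2 q2-b->q3 q3-a->q3 q3-b->q3

Only the number of `b`s matters, and only up to 3. Make a chain q0 → q1 → q2 → q3 advanced by each `b` (with q3 absorbing); every other symbol self-loops. The accepting set is {q0, q1, q2}.
4 states suffice.
        a   b  
>* q0   q0  q1 
 * q1   q1  q2 
 * q2   q2  q3 
   q3   q3  q3 
(> = start, * = accepting)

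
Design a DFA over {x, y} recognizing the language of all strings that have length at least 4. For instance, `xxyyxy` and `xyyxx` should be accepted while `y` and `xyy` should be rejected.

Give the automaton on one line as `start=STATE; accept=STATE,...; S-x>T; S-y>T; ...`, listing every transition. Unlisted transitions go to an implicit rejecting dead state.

We only need to distinguish lengths 0, 1, …, 4, and '>4'. Chain q0 → q1 → q2 → q3 → q4 → q5 on every symbol, with q5 looping. Accepting states: {q4, q5}.
With 6 states:
        x   y  
>  q0   q1  q1 
   q1   q2  q2 
   q2   q3  q3 
   q3   q4  q4 
 * q4   q5  q5 
 * q5   q5  q5 
(> = start, * = accepting)

start=q0; accept=q4,q5; q0-x>q1; q0-y>q1; q1-x>q2; q1-y>q2; q2-x>q3; q2-y>q3; q3-x>q4; q3-y>q4; q4-x>q5; q4-y>q5; q5-x>q5; q5-y>q5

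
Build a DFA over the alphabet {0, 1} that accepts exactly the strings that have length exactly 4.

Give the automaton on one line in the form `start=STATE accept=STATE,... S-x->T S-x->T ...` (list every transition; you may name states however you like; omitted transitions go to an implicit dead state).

Count input length up to 5: every symbol moves from A toward F, which means 'more than 4' and absorbs. Accept from {E}.
With 6 states:
       0  1 
>  A   B  B 
   B   C  C 
   C   D  D 
   D   E  E 
 * E   F  F 
   F   F  F 
(> = start, * = accepting)

start=A accept=E A-0->B A-1->B B-0->C B-1->C C-0->D C-1->D D-0->E D-1->E E-0->F E-1->F F-0->F F-1->F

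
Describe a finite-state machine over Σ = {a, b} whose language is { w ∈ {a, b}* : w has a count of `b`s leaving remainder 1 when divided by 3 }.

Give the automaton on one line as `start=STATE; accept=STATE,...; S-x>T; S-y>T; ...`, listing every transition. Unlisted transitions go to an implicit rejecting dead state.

start=q0; accept=q1; q0-a>q0; q0-b>q1; q1-a>q1; q1-b>q2; q2-a>q2; q2-b>q0

The only thing that matters is how many `b`s have appeared, reduced mod 3. Use one state per residue: q0 for 0, …, q2 for 2. Reading `b` moves to the next residue; anything else stays put. q1 is accepting.
3 states suffice.
        a   b  
>  q0   q0  q1 
 * q1   q1  q2 
   q2   q2  q0 
(> = start, * = accepting)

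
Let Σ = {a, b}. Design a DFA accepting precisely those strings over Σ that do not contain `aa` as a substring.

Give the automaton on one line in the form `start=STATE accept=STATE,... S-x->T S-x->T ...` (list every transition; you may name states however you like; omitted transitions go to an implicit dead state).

start=q0 accept=q0,q1 q0-a->q1 q0-b->q0 q1-a->q2 q1-b->q0 q2-a->q2 q2-b->q2

This is the complement of 'contains `aa`'. Use the same substring-matching states — q0 through q2 holding how much of `aa` has just been matched — but flip the accepting set: everything except the trap q2 accepts.
A 3-state machine:
        a   b  
>* q0   q1  q0 
 * q1   q2  q0 
   q2   q2  q2 
(> = start, * = accepting)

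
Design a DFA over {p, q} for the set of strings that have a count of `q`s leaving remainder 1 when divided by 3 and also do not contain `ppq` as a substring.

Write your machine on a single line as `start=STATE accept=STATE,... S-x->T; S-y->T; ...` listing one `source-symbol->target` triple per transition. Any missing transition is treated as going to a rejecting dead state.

start=S0; accept=S2,S4,S7; S0-p->S1; S0-q->S2; S1-p->S3; S1-q->S2; S2-p->S4; S2-q->S5; S3-p->S3; S3-q->S6; S4-p->S7; S4-q->S5; S5-p->S8; S5-q->S0; S6-p->S6; S6-q->S9; S7-p->S7; S7-q->S9; S8-p->S10; S8-q->S0; S9-p->S9; S9-q->S11; S10-p->S10; S10-q->S11; S11-p->S11; S11-q->S6

Run two small machines in parallel and take their product. The first has 3 states tracking the count of `q`s modulo 3; the second has 4 states tracking partial matches of the forbidden pattern `ppq`. A product state is a pair (one from each), accepting exactly when both do.
12 states suffice.
          p    q  
>  S0     S1   S2 
   S1     S3   S2 
 * S2     S4   S5 
   S3     S3   S6 
 * S4     S7   S5 
   S5     S8   S0 
   S6     S6   S9 
 * S7     S7   S9 
   S8    S10   S0 
   S9     S9  S11 
   S10   S10  S11 
   S11   S11   S6 
(> = start, * = accepting)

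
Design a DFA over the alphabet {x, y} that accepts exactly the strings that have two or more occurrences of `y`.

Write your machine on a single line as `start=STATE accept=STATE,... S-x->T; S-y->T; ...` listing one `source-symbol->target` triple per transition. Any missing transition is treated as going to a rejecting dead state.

start=S0; accept=S2,S3; S0-x->S0; S0-y->S1; S1-x->S1; S1-y->S2; S2-x->S2; S2-y->S3; S3-x->S3; S3-y->S3

Only the number of `y`s matters, and only up to 3. Make a chain S0 → S1 → S2 → S3 advanced by each `y` (with S3 absorbing); every other symbol self-loops. The accepting set is {S2, S3}.
4 states suffice.
        x   y  
>  S0   S0  S1 
   S1   S1  S2 
 * S2   S2  S3 
 * S3   S3  S3 
(> = start, * = accepting)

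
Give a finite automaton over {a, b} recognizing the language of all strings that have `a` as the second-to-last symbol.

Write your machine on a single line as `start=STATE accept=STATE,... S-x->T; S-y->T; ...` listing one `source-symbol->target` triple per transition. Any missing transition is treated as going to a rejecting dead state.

A DFA must remember the last 2 symbols (since which symbol is second-to-last isn't known until the input ends). Use one state per possible window of the last ≤2 symbols; accept from those whose window starts with `a`.
        a   b  
>  q0   q1  q2 
   q1   q3  q4 
   q2   q5  q6 
 * q3   q3  q4 
 * q4   q5  q6 
   q5   q3  q4 
   q6   q5  q6 
(> = start, * = accepting)

start=q0; accept=q3,q4; q0-a->q1; q0-b->q2; q1-a->q3; q1-b->q4; q2-a->q5; q2-b->q6; q3-a->q3; q3-b->q4; q4-a->q5; q4-b->q6; q5-a->q3; q5-b->q4; q6-a->q5; q6-b->q6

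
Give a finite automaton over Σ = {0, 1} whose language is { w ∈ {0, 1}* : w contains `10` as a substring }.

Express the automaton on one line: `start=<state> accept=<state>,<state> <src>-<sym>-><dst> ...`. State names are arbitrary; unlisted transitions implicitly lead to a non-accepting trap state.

start=q0 accept=q2 q0-0->q0 q0-1->q1 q1-0->q2 q1-1->q1 q2-0->q2 q2-1->q2

Track how much of `10` has been matched so far: state q0 is no progress, q2 is the absorbing accept state reached once `10` has occurred. Intermediate states record partial matches; on a mismatch, fall back to the longest reusable overlap.
        0   1  
>  q0   q0  q1 
   q1   q2  q1 
 * q2   q2  q2 
(> = start, * = accepting)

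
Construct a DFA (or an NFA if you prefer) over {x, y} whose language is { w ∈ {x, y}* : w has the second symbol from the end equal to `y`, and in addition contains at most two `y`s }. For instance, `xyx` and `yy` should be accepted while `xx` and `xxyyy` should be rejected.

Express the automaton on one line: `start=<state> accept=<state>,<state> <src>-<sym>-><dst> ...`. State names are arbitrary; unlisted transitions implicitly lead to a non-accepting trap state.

start=q0 accept=q2,q3,q6 q0-x->q0 q0-y->q1 q1-x->q2 q1-y->q3 q2-x->q4 q2-y->q5 q3-x->q6 q3-y->q7 q4-x->q4 q4-y->q5 q5-x->q6 q5-y->q7 q6-x->q7 q6-y->q7 q7-x->q7 q7-y->q7

Run two small machines in parallel and take their product. One (7 states) tracks the last 2 symbols read; the other (4 states) tracks the count of `y`s, saturating at 3. Each combined state is a pair, one component from each; accept when both components accept. Equivalent product states are then merged.
With 8 states:
        x   y  
>  q0   q0  q1 
   q1   q2  q3 
 * q2   q4  q5 
 * q3   q6  q7 
   q4   q4  q5 
   q5   q6  q7 
 * q6   q7  q7 
   q7   q7  q7 
(> = start, * = accepting)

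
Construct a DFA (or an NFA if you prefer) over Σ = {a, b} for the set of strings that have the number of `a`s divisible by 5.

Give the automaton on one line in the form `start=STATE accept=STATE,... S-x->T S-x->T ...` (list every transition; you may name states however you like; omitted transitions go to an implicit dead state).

start=S0 accept=S0 S0-a->S1 S0-b->S0 S1-a->S2 S1-b->S1 S2-a->S3 S2-b->S2 S3-a->S4 S3-b->S3 S4-a->S0 S4-b->S4

Keep the running count of `a`s modulo 5: each `a` advances along the cycle S0 → S1 → S2 → S3 → S4 → S0 while other symbols loop. Accept at S0.
        a   b  
>* S0   S1  S0 
   S1   S2  S1 
   S2   S3  S2 
   S3   S4  S3 
   S4   S0  S4 
(> = start, * = accepting)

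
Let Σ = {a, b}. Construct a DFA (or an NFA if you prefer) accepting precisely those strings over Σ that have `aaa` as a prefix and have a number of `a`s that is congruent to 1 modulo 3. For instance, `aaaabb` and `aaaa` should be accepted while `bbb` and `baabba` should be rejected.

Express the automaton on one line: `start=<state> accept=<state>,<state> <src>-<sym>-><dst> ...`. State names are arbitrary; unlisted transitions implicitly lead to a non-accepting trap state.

start=q0 accept=q7 q0-a->q1 q0-b->q2 q1-a->q3 q1-b->q4 q2-a->q4 q2-b->q2 q3-a->q5 q3-b->q6 q4-a->q6 q4-b->q4 q5-a->q7 q5-b->q5 q6-a->q2 q6-b->q6 q7-a->q8 q7-b->q7 q8-a->q5 q8-b->q8

Handle the two conditions separately and then intersect. The first has 5 states tracking whether the input so far still matches the prefix `aaa`; the second has 3 states tracking the count of `a`s modulo 3. A product state is a pair (one from each), accepting exactly when both do.
A 9-state machine:
        a   b  
>  q0   q1  q2 
   q1   q3  q4 
   q2   q4  q2 
   q3   q5  q6 
   q4   q6  q4 
   q5   q7  q5 
   q6   q2  q6 
 * q7   q8  q7 
   q8   q5  q8 
(> = start, * = accepting)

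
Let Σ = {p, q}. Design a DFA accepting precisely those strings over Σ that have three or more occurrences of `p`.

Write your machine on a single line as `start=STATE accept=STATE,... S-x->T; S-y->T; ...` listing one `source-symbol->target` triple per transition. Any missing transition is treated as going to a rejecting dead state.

start=s0; accept=s3,s4; s0-p->s1; s0-q->s0; s1-p->s2; s1-q->s1; s2-p->s3; s2-q->s2; s3-p->s4; s3-q->s3; s4-p->s4; s4-q->s4

Count `p`s, saturating at 4: states s0 through s3 mean 0 through 3 `p`s seen; s4 means more than 3. Each `p` increments (capped at s4); other symbols loop. Accept from {s3, s4}.
        p   q  
>  s0   s1  s0 
   s1   s2  s1 
   s2   s3  s2 
 * s3   s4  s3 
 * s4   s4  s4 
(> = start, * = accepting)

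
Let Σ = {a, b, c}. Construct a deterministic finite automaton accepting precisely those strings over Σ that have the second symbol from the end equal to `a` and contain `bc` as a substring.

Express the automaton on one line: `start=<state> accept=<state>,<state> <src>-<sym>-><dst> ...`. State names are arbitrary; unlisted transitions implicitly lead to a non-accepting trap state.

start=S0 accept=S4,S5 S0-a->S0 S0-b->S1 S0-c->S0 S1-a->S0 S1-b->S1 S1-c->S2 S2-a->S3 S2-b->S2 S2-c->S2 S3-a->S4 S3-b->S5 S3-c->S5 S4-a->S4 S4-b->S5 S4-c->S5 S5-a->S3 S5-b->S2 S5-c->S2

Run two small machines in parallel and take their product. One (13 states) tracks the last 2 symbols read; the other (3 states) tracks whether and how much of `bc` has been seen. Each combined state is a pair, one component from each; accept when both components accept. Minimizing collapses redundant product states.
With 6 states:
        a   b   c  
>  S0   S0  S1  S0 
   S1   S0  S1  S2 
   S2   S3  S2  S2 
   S3   S4  S5  S5 
 * S4   S4  S5  S5 
 * S5   S3  S2  S2 
(> = start, * = accepting)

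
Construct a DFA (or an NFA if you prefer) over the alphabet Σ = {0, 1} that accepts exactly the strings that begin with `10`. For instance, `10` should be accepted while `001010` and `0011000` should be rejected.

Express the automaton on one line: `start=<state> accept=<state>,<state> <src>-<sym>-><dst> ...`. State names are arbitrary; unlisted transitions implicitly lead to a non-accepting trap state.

Check the first 2 symbols one by one: q0 through q1 record how many have matched `10` so far; any wrong symbol goes to the dead state q3. After all 2 match we enter the accepting sink q2.
A 4-state machine:
        0   1  
>  q0   q3  q1 
   q1   q2  q3 
 * q2   q2  q2 
   q3   q3  q3 
(> = start, * = accepting)

start=q0 accept=q2 q0-0->q3 q0-1->q1 q1-0->q2 q1-1->q3 q2-0->q2 q2-1->q2 q3-0->q3 q3-1->q3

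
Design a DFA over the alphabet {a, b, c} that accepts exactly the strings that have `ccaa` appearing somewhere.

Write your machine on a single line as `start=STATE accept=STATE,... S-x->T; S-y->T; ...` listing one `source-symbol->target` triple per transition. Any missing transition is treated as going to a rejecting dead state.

Track how much of `ccaa` has been matched so far: state s0 is no progress, s4 is the absorbing accept state reached once `ccaa` has occurred. Intermediate states record partial matches; on a mismatch, fall back to the longest reusable overlap.
A 5-state machine:
        a   b   c  
>  s0   s0  s0  s1 
   s1   s0  s0  s2 
   s2   s3  s0  s2 
   s3   s4  s0  s1 
 * s4   s4  s4  s4 
(> = start, * = accepting)

start=s0; accept=s4; s0-a->s0; s0-b->s0; s0-c->s1; s1-a->s0; s1-b->s0; s1-c->s2; s2-a->s3; s2-b->s0; s2-c->s2; s3-a->s4; s3-b->s0; s3-c->s1; s4-a->s4; s4-b->s4; s4-c->s4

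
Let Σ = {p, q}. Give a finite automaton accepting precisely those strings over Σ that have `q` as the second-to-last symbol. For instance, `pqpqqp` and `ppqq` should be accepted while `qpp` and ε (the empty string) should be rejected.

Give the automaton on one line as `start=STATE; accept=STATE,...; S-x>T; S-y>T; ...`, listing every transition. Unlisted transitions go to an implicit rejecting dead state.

start=A; accept=F,G; A-p>B; A-q>C; B-p>D; B-q>E; C-p>F; C-q>G; D-p>D; D-q>E; E-p>F; E-q>G; F-p>D; F-q>E; G-p>F; G-q>G

Because acceptance depends on a position counted from the end, the machine has to buffer the most recent 2 symbols. Make each state the string of the last up-to-2 symbols read; on input `x` shift the window left and append `x`. Accept when the buffered window has length 2 and begins with `q`.
A 7-state machine:
       p  q 
>  A   B  C 
   B   D  E 
   C   F  G 
   D   D  E 
   E   F  G 
 * F   D  E 
 * G   F  G 
(> = start, * = accepting)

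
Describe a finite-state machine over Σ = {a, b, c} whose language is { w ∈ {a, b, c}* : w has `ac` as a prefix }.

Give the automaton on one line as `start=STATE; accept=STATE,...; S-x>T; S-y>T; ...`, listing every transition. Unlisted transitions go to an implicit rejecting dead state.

Check the first 2 symbols one by one: q0 through q1 record how many have matched `ac` so far; any wrong symbol goes to the dead state q3. After all 2 match we enter the accepting sink q2.
4 states suffice.
        a   b   c  
>  q0   q1  q3  q3 
   q1   q3  q3  q2 
 * q2   q2  q2  q2 
   q3   q3  q3  q3 
(> = start, * = accepting)

start=q0; accept=q2; q0-a>q1; q0-b>q3; q0-c>q3; q1-a>q3; q1-b>q3; q1-c>q2; q2-a>q2; q2-b>q2; q2-c>q2; q3-a>q3; q3-b>q3; q3-c>q3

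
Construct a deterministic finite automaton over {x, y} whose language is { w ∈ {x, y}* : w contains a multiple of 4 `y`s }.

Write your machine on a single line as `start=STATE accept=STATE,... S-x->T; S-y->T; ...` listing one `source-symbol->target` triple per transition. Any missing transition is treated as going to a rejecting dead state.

The only thing that matters is how many `y`s have appeared, reduced mod 4. Use one state per residue: q0 for 0, …, q3 for 3. Reading `y` moves to the next residue; anything else stays put. q0 is accepting.
        x   y  
>* q0   q0  q1 
   q1   q1  q2 
   q2   q2  q3 
   q3   q3  q0 
(> = start, * = accepting)

start=q0; accept=q0; q0-x->q0; q0-y->q1; q1-x->q1; q1-y->q2; q2-x->q2; q2-y->q3; q3-x->q3; q3-y->q0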